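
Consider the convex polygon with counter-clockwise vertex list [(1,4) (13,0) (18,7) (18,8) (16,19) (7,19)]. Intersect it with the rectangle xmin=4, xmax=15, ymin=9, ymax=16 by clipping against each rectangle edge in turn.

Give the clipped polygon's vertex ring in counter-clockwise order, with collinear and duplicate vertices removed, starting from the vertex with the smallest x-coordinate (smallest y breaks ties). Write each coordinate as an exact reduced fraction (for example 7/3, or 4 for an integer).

Clipped polygon: [(4,9) (15,9) (15,16) (29/5,16) (4,23/2)]

1. After x ≥ 4: [(4,23/2) (4,3) (13,0) (18,7) (18,8) (16,19) (7,19)]
2. After x ≤ 15: [(4,23/2) (4,3) (13,0) (15,14/5) (15,19) (7,19)]
3. After y ≥ 9: [(4,23/2) (4,9) (15,9) (15,19) (7,19)]
4. After y ≤ 16: [(29/5,16) (4,23/2) (4,9) (15,9) (15,16)]
5. Canonical ring: [(4,9) (15,9) (15,16) (29/5,16) (4,23/2)]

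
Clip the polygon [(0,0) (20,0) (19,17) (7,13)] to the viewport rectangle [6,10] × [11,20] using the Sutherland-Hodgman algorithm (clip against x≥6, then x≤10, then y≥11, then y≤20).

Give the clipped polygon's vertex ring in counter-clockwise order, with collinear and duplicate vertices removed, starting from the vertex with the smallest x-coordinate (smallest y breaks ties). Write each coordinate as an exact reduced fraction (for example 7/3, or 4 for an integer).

Clipped polygon: [(6,11) (10,11) (10,14) (7,13) (6,78/7)]

1. After x ≥ 6: [(6,78/7) (6,0) (20,0) (19,17) (7,13)]
2. After x ≤ 10: [(6,78/7) (6,0) (10,0) (10,14) (7,13)]
3. After y ≥ 11: [(6,78/7) (6,11) (10,11) (10,14) (7,13)]
4. After y ≤ 20: [(6,78/7) (6,11) (10,11) (10,14) (7,13)]
5. Canonical ring: [(6,11) (10,11) (10,14) (7,13) (6,78/7)]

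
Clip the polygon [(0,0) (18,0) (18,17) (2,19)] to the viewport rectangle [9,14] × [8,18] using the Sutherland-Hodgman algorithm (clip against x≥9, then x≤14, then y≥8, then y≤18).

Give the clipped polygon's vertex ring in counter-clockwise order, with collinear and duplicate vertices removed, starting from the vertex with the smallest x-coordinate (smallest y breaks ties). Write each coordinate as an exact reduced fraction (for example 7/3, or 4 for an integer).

Clipped polygon: [(9,8) (14,8) (14,35/2) (10,18) (9,18)]

1. After x ≥ 9: [(9,0) (18,0) (18,17) (9,145/8)]
2. After x ≤ 14: [(9,0) (14,0) (14,35/2) (9,145/8)]
3. After y ≥ 8: [(9,8) (14,8) (14,35/2) (9,145/8)]
4. After y ≤ 18: [(9,18) (9,8) (14,8) (14,35/2) (10,18)]
5. Canonical ring: [(9,8) (14,8) (14,35/2) (10,18) (9,18)]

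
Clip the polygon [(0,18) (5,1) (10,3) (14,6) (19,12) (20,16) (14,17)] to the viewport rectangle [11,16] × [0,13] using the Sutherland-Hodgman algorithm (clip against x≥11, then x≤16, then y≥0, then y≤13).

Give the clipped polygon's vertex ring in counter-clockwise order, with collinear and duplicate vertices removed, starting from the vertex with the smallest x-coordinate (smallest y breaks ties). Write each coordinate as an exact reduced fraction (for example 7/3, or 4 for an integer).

1. After x ≥ 11: [(11,241/14) (11,15/4) (14,6) (19,12) (20,16) (14,17)]
2. After x ≤ 16: [(11,241/14) (11,15/4) (14,6) (16,42/5) (16,50/3) (14,17)]
3. After y ≥ 0: [(11,241/14) (11,15/4) (14,6) (16,42/5) (16,50/3) (14,17)]
4. After y ≤ 13: [(11,13) (11,15/4) (14,6) (16,42/5) (16,13)]
5. Canonical ring: [(11,15/4) (14,6) (16,42/5) (16,13) (11,13)]

Clipped polygon: [(11,15/4) (14,6) (16,42/5) (16,13) (11,13)]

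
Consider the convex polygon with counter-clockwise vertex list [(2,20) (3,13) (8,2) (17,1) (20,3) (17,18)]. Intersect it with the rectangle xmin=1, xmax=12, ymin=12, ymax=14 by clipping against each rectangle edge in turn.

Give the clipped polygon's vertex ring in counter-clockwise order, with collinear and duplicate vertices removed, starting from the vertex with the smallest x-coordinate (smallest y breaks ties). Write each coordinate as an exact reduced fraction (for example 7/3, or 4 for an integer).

1. After x ≥ 1: [(2,20) (3,13) (8,2) (17,1) (20,3) (17,18)]
2. After x ≤ 12: [(12,56/3) (2,20) (3,13) (8,2) (12,14/9)]
3. After y ≥ 12: [(12,12) (12,56/3) (2,20) (3,13) (38/11,12)]
4. After y ≤ 14: [(12,12) (12,14) (20/7,14) (3,13) (38/11,12)]
5. Canonical ring: [(20/7,14) (3,13) (38/11,12) (12,12) (12,14)]

Clipped polygon: [(20/7,14) (3,13) (38/11,12) (12,12) (12,14)]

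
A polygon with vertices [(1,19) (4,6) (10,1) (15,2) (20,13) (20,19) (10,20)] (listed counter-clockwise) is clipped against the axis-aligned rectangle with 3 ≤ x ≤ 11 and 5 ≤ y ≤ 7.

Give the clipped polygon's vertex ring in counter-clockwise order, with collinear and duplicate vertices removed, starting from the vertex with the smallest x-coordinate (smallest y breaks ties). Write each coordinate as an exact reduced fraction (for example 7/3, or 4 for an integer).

Clipped polygon: [(49/13,7) (4,6) (26/5,5) (11,5) (11,7)]

1. After x ≥ 3: [(3,173/9) (3,31/3) (4,6) (10,1) (15,2) (20,13) (20,19) (10,20)]
2. After x ≤ 11: [(3,173/9) (3,31/3) (4,6) (10,1) (11,6/5) (11,199/10) (10,20)]
3. After y ≥ 5: [(3,173/9) (3,31/3) (4,6) (26/5,5) (11,5) (11,199/10) (10,20)]
4. After y ≤ 7: [(49/13,7) (4,6) (26/5,5) (11,5) (11,7)]
5. Canonical ring: [(49/13,7) (4,6) (26/5,5) (11,5) (11,7)]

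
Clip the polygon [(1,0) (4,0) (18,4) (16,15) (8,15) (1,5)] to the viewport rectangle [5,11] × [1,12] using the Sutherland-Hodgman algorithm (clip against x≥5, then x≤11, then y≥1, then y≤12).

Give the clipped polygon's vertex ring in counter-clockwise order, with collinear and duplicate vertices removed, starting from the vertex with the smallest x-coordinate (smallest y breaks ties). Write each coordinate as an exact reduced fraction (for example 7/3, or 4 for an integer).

Clipped polygon: [(5,1) (15/2,1) (11,2) (11,12) (59/10,12) (5,75/7)]

1. After x ≥ 5: [(5,2/7) (18,4) (16,15) (8,15) (5,75/7)]
2. After x ≤ 11: [(5,2/7) (11,2) (11,15) (8,15) (5,75/7)]
3. After y ≥ 1: [(5,1) (15/2,1) (11,2) (11,15) (8,15) (5,75/7)]
4. After y ≤ 12: [(5,1) (15/2,1) (11,2) (11,12) (59/10,12) (5,75/7)]
5. Canonical ring: [(5,1) (15/2,1) (11,2) (11,12) (59/10,12) (5,75/7)]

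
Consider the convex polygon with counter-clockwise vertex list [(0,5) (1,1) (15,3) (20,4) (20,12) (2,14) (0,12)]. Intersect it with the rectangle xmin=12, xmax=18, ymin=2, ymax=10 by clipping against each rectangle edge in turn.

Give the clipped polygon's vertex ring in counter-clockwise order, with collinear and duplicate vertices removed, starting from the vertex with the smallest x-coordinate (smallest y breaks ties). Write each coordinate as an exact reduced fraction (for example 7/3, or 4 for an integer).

1. After x ≥ 12: [(12,18/7) (15,3) (20,4) (20,12) (12,116/9)]
2. After x ≤ 18: [(12,18/7) (15,3) (18,18/5) (18,110/9) (12,116/9)]
3. After y ≥ 2: [(12,18/7) (15,3) (18,18/5) (18,110/9) (12,116/9)]
4. After y ≤ 10: [(12,10) (12,18/7) (15,3) (18,18/5) (18,10)]
5. Canonical ring: [(12,18/7) (15,3) (18,18/5) (18,10) (12,10)]

Clipped polygon: [(12,18/7) (15,3) (18,18/5) (18,10) (12,10)]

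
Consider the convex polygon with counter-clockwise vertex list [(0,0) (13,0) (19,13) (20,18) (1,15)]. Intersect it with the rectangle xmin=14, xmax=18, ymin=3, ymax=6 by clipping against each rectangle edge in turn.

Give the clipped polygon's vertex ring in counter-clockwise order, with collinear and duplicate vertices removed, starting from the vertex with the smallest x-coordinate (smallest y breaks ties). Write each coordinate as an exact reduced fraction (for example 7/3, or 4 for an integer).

1. After x ≥ 14: [(14,13/6) (19,13) (20,18) (14,324/19)]
2. After x ≤ 18: [(14,13/6) (18,65/6) (18,336/19) (14,324/19)]
3. After y ≥ 3: [(14,3) (187/13,3) (18,65/6) (18,336/19) (14,324/19)]
4. After y ≤ 6: [(14,6) (14,3) (187/13,3) (205/13,6)]
5. Canonical ring: [(14,3) (187/13,3) (205/13,6) (14,6)]

Clipped polygon: [(14,3) (187/13,3) (205/13,6) (14,6)]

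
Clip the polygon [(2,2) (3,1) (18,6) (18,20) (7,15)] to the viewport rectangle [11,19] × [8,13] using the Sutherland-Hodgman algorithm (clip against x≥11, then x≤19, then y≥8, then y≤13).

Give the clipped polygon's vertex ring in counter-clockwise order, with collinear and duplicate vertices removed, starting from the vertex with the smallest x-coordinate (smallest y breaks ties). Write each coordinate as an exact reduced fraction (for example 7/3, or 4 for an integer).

1. After x ≥ 11: [(11,11/3) (18,6) (18,20) (11,185/11)]
2. After x ≤ 19: [(11,11/3) (18,6) (18,20) (11,185/11)]
3. After y ≥ 8: [(11,8) (18,8) (18,20) (11,185/11)]
4. After y ≤ 13: [(11,13) (11,8) (18,8) (18,13)]
5. Canonical ring: [(11,8) (18,8) (18,13) (11,13)]

Clipped polygon: [(11,8) (18,8) (18,13) (11,13)]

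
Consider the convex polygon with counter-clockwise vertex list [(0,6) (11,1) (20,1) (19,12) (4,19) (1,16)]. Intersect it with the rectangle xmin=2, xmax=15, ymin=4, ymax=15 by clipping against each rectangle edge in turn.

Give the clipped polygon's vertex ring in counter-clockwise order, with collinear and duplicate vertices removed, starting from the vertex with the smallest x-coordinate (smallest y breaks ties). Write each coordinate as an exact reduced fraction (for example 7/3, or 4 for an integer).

Clipped polygon: [(2,56/11) (22/5,4) (15,4) (15,208/15) (88/7,15) (2,15)]

1. After x ≥ 2: [(2,56/11) (11,1) (20,1) (19,12) (4,19) (2,17)]
2. After x ≤ 15: [(2,56/11) (11,1) (15,1) (15,208/15) (4,19) (2,17)]
3. After y ≥ 4: [(2,56/11) (22/5,4) (15,4) (15,208/15) (4,19) (2,17)]
4. After y ≤ 15: [(2,15) (2,56/11) (22/5,4) (15,4) (15,208/15) (88/7,15)]
5. Canonical ring: [(2,56/11) (22/5,4) (15,4) (15,208/15) (88/7,15) (2,15)]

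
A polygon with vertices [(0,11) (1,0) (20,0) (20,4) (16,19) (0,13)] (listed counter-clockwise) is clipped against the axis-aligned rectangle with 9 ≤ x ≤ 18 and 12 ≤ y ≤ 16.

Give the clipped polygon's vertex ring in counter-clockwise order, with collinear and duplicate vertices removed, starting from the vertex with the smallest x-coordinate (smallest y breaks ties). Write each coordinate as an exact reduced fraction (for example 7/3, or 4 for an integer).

1. After x ≥ 9: [(9,0) (20,0) (20,4) (16,19) (9,131/8)]
2. After x ≤ 18: [(9,0) (18,0) (18,23/2) (16,19) (9,131/8)]
3. After y ≥ 12: [(9,12) (268/15,12) (16,19) (9,131/8)]
4. After y ≤ 16: [(9,16) (9,12) (268/15,12) (84/5,16)]
5. Canonical ring: [(9,12) (268/15,12) (84/5,16) (9,16)]

Clipped polygon: [(9,12) (268/15,12) (84/5,16) (9,16)]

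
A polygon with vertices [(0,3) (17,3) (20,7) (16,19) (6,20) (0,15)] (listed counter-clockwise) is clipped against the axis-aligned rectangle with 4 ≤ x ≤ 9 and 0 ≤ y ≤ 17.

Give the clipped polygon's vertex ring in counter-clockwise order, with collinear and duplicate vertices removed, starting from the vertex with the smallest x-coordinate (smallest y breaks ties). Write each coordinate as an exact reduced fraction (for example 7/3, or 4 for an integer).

1. After x ≥ 4: [(4,3) (17,3) (20,7) (16,19) (6,20) (4,55/3)]
2. After x ≤ 9: [(4,3) (9,3) (9,197/10) (6,20) (4,55/3)]
3. After y ≥ 0: [(4,3) (9,3) (9,197/10) (6,20) (4,55/3)]
4. After y ≤ 17: [(4,17) (4,3) (9,3) (9,17)]
5. Canonical ring: [(4,3) (9,3) (9,17) (4,17)]

Clipped polygon: [(4,3) (9,3) (9,17) (4,17)]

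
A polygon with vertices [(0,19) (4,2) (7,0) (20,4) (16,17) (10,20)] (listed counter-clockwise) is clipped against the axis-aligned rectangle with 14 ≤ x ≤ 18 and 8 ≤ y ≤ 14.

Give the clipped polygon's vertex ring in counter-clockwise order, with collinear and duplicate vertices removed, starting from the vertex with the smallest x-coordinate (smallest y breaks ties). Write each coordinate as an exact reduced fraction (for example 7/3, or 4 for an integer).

Clipped polygon: [(14,8) (18,8) (18,21/2) (220/13,14) (14,14)]

1. After x ≥ 14: [(14,28/13) (20,4) (16,17) (14,18)]
2. After x ≤ 18: [(14,28/13) (18,44/13) (18,21/2) (16,17) (14,18)]
3. After y ≥ 8: [(14,8) (18,8) (18,21/2) (16,17) (14,18)]
4. After y ≤ 14: [(14,14) (14,8) (18,8) (18,21/2) (220/13,14)]
5. Canonical ring: [(14,8) (18,8) (18,21/2) (220/13,14) (14,14)]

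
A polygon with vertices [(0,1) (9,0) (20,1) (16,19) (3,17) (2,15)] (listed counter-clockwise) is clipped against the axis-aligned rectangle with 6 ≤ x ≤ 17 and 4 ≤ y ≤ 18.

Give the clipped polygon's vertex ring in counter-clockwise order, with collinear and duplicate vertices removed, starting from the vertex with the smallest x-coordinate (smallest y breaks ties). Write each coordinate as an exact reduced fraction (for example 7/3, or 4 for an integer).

1. After x ≥ 6: [(6,1/3) (9,0) (20,1) (16,19) (6,227/13)]
2. After x ≤ 17: [(6,1/3) (9,0) (17,8/11) (17,29/2) (16,19) (6,227/13)]
3. After y ≥ 4: [(6,4) (17,4) (17,29/2) (16,19) (6,227/13)]
4. After y ≤ 18: [(6,4) (17,4) (17,29/2) (146/9,18) (19/2,18) (6,227/13)]
5. Canonical ring: [(6,4) (17,4) (17,29/2) (146/9,18) (19/2,18) (6,227/13)]

Clipped polygon: [(6,4) (17,4) (17,29/2) (146/9,18) (19/2,18) (6,227/13)]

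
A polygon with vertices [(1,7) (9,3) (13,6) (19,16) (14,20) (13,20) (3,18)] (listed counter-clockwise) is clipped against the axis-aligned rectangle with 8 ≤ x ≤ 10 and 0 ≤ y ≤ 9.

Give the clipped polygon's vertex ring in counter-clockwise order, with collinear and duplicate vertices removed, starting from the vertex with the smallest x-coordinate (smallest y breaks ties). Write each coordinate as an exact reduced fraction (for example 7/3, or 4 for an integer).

Clipped polygon: [(8,7/2) (9,3) (10,15/4) (10,9) (8,9)]

1. After x ≥ 8: [(8,7/2) (9,3) (13,6) (19,16) (14,20) (13,20) (8,19)]
2. After x ≤ 10: [(8,7/2) (9,3) (10,15/4) (10,97/5) (8,19)]
3. After y ≥ 0: [(8,7/2) (9,3) (10,15/4) (10,97/5) (8,19)]
4. After y ≤ 9: [(8,9) (8,7/2) (9,3) (10,15/4) (10,9)]
5. Canonical ring: [(8,7/2) (9,3) (10,15/4) (10,9) (8,9)]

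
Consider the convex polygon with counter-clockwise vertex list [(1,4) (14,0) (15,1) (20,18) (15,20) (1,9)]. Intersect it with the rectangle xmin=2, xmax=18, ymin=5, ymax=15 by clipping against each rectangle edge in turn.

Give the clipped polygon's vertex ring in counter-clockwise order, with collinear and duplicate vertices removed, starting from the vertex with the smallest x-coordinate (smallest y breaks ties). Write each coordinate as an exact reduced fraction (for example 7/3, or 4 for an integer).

1. After x ≥ 2: [(2,48/13) (14,0) (15,1) (20,18) (15,20) (2,137/14)]
2. After x ≤ 18: [(2,48/13) (14,0) (15,1) (18,56/5) (18,94/5) (15,20) (2,137/14)]
3. After y ≥ 5: [(2,5) (275/17,5) (18,56/5) (18,94/5) (15,20) (2,137/14)]
4. After y ≤ 15: [(2,5) (275/17,5) (18,56/5) (18,15) (95/11,15) (2,137/14)]
5. Canonical ring: [(2,5) (275/17,5) (18,56/5) (18,15) (95/11,15) (2,137/14)]

Clipped polygon: [(2,5) (275/17,5) (18,56/5) (18,15) (95/11,15) (2,137/14)]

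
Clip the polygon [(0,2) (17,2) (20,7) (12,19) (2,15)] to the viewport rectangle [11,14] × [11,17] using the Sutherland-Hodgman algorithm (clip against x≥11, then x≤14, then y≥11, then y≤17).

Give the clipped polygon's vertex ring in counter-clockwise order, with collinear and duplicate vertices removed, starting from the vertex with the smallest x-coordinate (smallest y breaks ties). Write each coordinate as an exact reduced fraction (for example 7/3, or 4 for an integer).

Clipped polygon: [(11,11) (14,11) (14,16) (40/3,17) (11,17)]

1. After x ≥ 11: [(11,2) (17,2) (20,7) (12,19) (11,93/5)]
2. After x ≤ 14: [(11,2) (14,2) (14,16) (12,19) (11,93/5)]
3. After y ≥ 11: [(11,11) (14,11) (14,16) (12,19) (11,93/5)]
4. After y ≤ 17: [(11,17) (11,11) (14,11) (14,16) (40/3,17)]
5. Canonical ring: [(11,11) (14,11) (14,16) (40/3,17) (11,17)]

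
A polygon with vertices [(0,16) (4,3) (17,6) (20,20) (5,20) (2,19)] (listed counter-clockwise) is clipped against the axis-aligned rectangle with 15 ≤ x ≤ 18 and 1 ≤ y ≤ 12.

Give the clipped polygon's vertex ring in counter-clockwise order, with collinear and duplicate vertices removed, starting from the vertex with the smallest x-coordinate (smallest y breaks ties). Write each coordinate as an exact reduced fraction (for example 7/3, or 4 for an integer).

1. After x ≥ 15: [(15,72/13) (17,6) (20,20) (15,20)]
2. After x ≤ 18: [(15,72/13) (17,6) (18,32/3) (18,20) (15,20)]
3. After y ≥ 1: [(15,72/13) (17,6) (18,32/3) (18,20) (15,20)]
4. After y ≤ 12: [(15,12) (15,72/13) (17,6) (18,32/3) (18,12)]
5. Canonical ring: [(15,72/13) (17,6) (18,32/3) (18,12) (15,12)]

Clipped polygon: [(15,72/13) (17,6) (18,32/3) (18,12) (15,12)]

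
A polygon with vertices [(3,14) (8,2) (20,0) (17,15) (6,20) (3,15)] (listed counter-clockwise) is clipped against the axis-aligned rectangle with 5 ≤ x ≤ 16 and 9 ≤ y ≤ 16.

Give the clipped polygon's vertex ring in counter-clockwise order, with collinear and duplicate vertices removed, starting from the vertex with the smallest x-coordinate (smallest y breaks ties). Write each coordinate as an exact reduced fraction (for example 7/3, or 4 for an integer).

1. After x ≥ 5: [(5,46/5) (8,2) (20,0) (17,15) (6,20) (5,55/3)]
2. After x ≤ 16: [(5,46/5) (8,2) (16,2/3) (16,170/11) (6,20) (5,55/3)]
3. After y ≥ 9: [(5,46/5) (61/12,9) (16,9) (16,170/11) (6,20) (5,55/3)]
4. After y ≤ 16: [(5,16) (5,46/5) (61/12,9) (16,9) (16,170/11) (74/5,16)]
5. Canonical ring: [(5,46/5) (61/12,9) (16,9) (16,170/11) (74/5,16) (5,16)]

Clipped polygon: [(5,46/5) (61/12,9) (16,9) (16,170/11) (74/5,16) (5,16)]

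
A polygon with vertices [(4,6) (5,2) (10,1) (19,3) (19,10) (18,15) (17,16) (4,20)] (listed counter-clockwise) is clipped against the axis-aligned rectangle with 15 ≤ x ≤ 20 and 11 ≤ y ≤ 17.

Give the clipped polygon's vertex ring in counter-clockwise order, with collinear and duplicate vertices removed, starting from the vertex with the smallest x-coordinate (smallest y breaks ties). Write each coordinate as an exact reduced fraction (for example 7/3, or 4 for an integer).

1. After x ≥ 15: [(15,19/9) (19,3) (19,10) (18,15) (17,16) (15,216/13)]
2. After x ≤ 20: [(15,19/9) (19,3) (19,10) (18,15) (17,16) (15,216/13)]
3. After y ≥ 11: [(15,11) (94/5,11) (18,15) (17,16) (15,216/13)]
4. After y ≤ 17: [(15,11) (94/5,11) (18,15) (17,16) (15,216/13)]
5. Canonical ring: [(15,11) (94/5,11) (18,15) (17,16) (15,216/13)]

Clipped polygon: [(15,11) (94/5,11) (18,15) (17,16) (15,216/13)]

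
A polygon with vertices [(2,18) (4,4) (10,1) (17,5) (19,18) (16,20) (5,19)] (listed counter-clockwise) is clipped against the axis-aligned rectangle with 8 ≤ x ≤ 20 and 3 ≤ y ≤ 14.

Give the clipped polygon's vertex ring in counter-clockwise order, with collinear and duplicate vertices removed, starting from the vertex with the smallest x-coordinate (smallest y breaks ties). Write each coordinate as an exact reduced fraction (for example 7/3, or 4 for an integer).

1. After x ≥ 8: [(8,2) (10,1) (17,5) (19,18) (16,20) (8,212/11)]
2. After x ≤ 20: [(8,2) (10,1) (17,5) (19,18) (16,20) (8,212/11)]
3. After y ≥ 3: [(8,3) (27/2,3) (17,5) (19,18) (16,20) (8,212/11)]
4. After y ≤ 14: [(8,14) (8,3) (27/2,3) (17,5) (239/13,14)]
5. Canonical ring: [(8,3) (27/2,3) (17,5) (239/13,14) (8,14)]

Clipped polygon: [(8,3) (27/2,3) (17,5) (239/13,14) (8,14)]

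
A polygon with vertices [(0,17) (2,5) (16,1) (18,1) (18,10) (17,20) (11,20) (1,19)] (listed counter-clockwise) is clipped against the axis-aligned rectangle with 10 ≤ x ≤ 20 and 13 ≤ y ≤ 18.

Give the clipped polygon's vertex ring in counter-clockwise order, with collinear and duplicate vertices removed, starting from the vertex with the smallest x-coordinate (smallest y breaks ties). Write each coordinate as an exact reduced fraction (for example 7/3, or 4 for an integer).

Clipped polygon: [(10,13) (177/10,13) (86/5,18) (10,18)]

1. After x ≥ 10: [(10,19/7) (16,1) (18,1) (18,10) (17,20) (11,20) (10,199/10)]
2. After x ≤ 20: [(10,19/7) (16,1) (18,1) (18,10) (17,20) (11,20) (10,199/10)]
3. After y ≥ 13: [(10,13) (177/10,13) (17,20) (11,20) (10,199/10)]
4. After y ≤ 18: [(10,18) (10,13) (177/10,13) (86/5,18)]
5. Canonical ring: [(10,13) (177/10,13) (86/5,18) (10,18)]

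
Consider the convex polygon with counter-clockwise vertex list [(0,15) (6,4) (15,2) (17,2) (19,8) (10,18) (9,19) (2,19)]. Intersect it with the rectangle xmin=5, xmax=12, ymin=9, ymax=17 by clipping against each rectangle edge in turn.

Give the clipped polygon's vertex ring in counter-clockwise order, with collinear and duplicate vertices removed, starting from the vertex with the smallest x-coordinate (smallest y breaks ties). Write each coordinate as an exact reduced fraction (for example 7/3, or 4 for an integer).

Clipped polygon: [(5,9) (12,9) (12,142/9) (109/10,17) (5,17)]

1. After x ≥ 5: [(5,35/6) (6,4) (15,2) (17,2) (19,8) (10,18) (9,19) (5,19)]
2. After x ≤ 12: [(5,35/6) (6,4) (12,8/3) (12,142/9) (10,18) (9,19) (5,19)]
3. After y ≥ 9: [(5,9) (12,9) (12,142/9) (10,18) (9,19) (5,19)]
4. After y ≤ 17: [(5,17) (5,9) (12,9) (12,142/9) (109/10,17)]
5. Canonical ring: [(5,9) (12,9) (12,142/9) (109/10,17) (5,17)]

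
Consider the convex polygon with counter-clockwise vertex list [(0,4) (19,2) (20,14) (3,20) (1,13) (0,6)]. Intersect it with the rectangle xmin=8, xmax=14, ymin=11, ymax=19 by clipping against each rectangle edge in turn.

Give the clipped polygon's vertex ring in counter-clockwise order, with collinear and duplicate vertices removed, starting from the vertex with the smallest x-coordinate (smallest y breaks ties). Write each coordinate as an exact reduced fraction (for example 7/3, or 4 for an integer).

Clipped polygon: [(8,11) (14,11) (14,274/17) (8,310/17)]

1. After x ≥ 8: [(8,60/19) (19,2) (20,14) (8,310/17)]
2. After x ≤ 14: [(8,60/19) (14,48/19) (14,274/17) (8,310/17)]
3. After y ≥ 11: [(8,11) (14,11) (14,274/17) (8,310/17)]
4. After y ≤ 19: [(8,11) (14,11) (14,274/17) (8,310/17)]
5. Canonical ring: [(8,11) (14,11) (14,274/17) (8,310/17)]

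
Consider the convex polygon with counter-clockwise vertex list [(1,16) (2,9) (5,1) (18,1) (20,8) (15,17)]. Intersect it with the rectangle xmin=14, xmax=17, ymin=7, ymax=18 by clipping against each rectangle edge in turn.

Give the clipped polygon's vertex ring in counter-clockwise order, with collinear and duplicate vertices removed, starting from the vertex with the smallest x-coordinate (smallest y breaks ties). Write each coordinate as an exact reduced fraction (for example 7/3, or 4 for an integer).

Clipped polygon: [(14,7) (17,7) (17,67/5) (15,17) (14,237/14)]

1. After x ≥ 14: [(14,237/14) (14,1) (18,1) (20,8) (15,17)]
2. After x ≤ 17: [(14,237/14) (14,1) (17,1) (17,67/5) (15,17)]
3. After y ≥ 7: [(14,237/14) (14,7) (17,7) (17,67/5) (15,17)]
4. After y ≤ 18: [(14,237/14) (14,7) (17,7) (17,67/5) (15,17)]
5. Canonical ring: [(14,7) (17,7) (17,67/5) (15,17) (14,237/14)]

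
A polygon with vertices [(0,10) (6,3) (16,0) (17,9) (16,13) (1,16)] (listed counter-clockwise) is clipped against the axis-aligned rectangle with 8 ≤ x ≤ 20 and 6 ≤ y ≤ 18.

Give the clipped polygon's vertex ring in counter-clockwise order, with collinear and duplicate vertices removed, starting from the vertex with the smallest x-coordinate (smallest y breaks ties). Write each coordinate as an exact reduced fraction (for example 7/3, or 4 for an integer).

Clipped polygon: [(8,6) (50/3,6) (17,9) (16,13) (8,73/5)]

1. After x ≥ 8: [(8,12/5) (16,0) (17,9) (16,13) (8,73/5)]
2. After x ≤ 20: [(8,12/5) (16,0) (17,9) (16,13) (8,73/5)]
3. After y ≥ 6: [(8,6) (50/3,6) (17,9) (16,13) (8,73/5)]
4. After y ≤ 18: [(8,6) (50/3,6) (17,9) (16,13) (8,73/5)]
5. Canonical ring: [(8,6) (50/3,6) (17,9) (16,13) (8,73/5)]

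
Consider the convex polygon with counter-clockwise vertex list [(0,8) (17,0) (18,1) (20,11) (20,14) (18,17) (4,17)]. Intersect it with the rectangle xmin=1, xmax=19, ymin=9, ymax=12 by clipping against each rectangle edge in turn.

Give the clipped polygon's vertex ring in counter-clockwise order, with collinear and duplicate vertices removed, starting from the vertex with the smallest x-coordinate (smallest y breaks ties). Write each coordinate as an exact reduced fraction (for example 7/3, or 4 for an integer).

1. After x ≥ 1: [(1,41/4) (1,128/17) (17,0) (18,1) (20,11) (20,14) (18,17) (4,17)]
2. After x ≤ 19: [(1,41/4) (1,128/17) (17,0) (18,1) (19,6) (19,31/2) (18,17) (4,17)]
3. After y ≥ 9: [(1,41/4) (1,9) (19,9) (19,31/2) (18,17) (4,17)]
4. After y ≤ 12: [(16/9,12) (1,41/4) (1,9) (19,9) (19,12)]
5. Canonical ring: [(1,9) (19,9) (19,12) (16/9,12) (1,41/4)]

Clipped polygon: [(1,9) (19,9) (19,12) (16/9,12) (1,41/4)]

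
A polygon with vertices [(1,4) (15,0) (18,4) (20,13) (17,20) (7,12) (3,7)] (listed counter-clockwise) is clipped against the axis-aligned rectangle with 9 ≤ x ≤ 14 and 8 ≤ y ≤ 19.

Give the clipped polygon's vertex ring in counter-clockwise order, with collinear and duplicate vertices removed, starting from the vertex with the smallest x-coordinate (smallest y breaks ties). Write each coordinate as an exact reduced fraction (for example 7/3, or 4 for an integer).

1. After x ≥ 9: [(9,12/7) (15,0) (18,4) (20,13) (17,20) (9,68/5)]
2. After x ≤ 14: [(9,12/7) (14,2/7) (14,88/5) (9,68/5)]
3. After y ≥ 8: [(9,8) (14,8) (14,88/5) (9,68/5)]
4. After y ≤ 19: [(9,8) (14,8) (14,88/5) (9,68/5)]
5. Canonical ring: [(9,8) (14,8) (14,88/5) (9,68/5)]

Clipped polygon: [(9,8) (14,8) (14,88/5) (9,68/5)]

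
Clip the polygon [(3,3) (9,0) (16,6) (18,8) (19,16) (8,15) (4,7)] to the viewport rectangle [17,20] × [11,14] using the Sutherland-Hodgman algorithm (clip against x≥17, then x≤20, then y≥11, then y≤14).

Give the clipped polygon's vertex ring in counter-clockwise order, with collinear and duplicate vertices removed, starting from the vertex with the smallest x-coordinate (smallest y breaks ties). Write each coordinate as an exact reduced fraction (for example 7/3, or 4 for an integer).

1. After x ≥ 17: [(17,7) (18,8) (19,16) (17,174/11)]
2. After x ≤ 20: [(17,7) (18,8) (19,16) (17,174/11)]
3. After y ≥ 11: [(17,11) (147/8,11) (19,16) (17,174/11)]
4. After y ≤ 14: [(17,14) (17,11) (147/8,11) (75/4,14)]
5. Canonical ring: [(17,11) (147/8,11) (75/4,14) (17,14)]

Clipped polygon: [(17,11) (147/8,11) (75/4,14) (17,14)]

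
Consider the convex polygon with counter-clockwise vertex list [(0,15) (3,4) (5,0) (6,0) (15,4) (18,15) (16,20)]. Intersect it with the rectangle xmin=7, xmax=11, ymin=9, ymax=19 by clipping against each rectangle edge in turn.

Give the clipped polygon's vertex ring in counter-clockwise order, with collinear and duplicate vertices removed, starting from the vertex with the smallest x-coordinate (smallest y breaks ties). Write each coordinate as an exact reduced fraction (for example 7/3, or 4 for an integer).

Clipped polygon: [(7,9) (11,9) (11,295/16) (7,275/16)]

1. After x ≥ 7: [(7,275/16) (7,4/9) (15,4) (18,15) (16,20)]
2. After x ≤ 11: [(11,295/16) (7,275/16) (7,4/9) (11,20/9)]
3. After y ≥ 9: [(11,9) (11,295/16) (7,275/16) (7,9)]
4. After y ≤ 19: [(11,9) (11,295/16) (7,275/16) (7,9)]
5. Canonical ring: [(7,9) (11,9) (11,295/16) (7,275/16)]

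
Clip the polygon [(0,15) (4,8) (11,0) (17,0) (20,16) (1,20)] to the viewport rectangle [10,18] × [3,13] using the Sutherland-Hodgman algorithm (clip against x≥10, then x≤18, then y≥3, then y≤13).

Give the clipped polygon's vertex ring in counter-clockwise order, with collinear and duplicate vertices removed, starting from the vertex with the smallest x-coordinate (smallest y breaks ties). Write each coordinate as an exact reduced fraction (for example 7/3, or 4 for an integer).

Clipped polygon: [(10,3) (281/16,3) (18,16/3) (18,13) (10,13)]

1. After x ≥ 10: [(10,8/7) (11,0) (17,0) (20,16) (10,344/19)]
2. After x ≤ 18: [(10,8/7) (11,0) (17,0) (18,16/3) (18,312/19) (10,344/19)]
3. After y ≥ 3: [(10,3) (281/16,3) (18,16/3) (18,312/19) (10,344/19)]
4. After y ≤ 13: [(10,13) (10,3) (281/16,3) (18,16/3) (18,13)]
5. Canonical ring: [(10,3) (281/16,3) (18,16/3) (18,13) (10,13)]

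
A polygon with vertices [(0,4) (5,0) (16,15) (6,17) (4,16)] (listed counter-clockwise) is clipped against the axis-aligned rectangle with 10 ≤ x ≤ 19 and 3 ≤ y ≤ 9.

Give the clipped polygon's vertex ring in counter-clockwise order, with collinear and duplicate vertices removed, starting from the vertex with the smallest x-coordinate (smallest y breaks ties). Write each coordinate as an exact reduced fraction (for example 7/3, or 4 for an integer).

1. After x ≥ 10: [(10,75/11) (16,15) (10,81/5)]
2. After x ≤ 19: [(10,75/11) (16,15) (10,81/5)]
3. After y ≥ 3: [(10,75/11) (16,15) (10,81/5)]
4. After y ≤ 9: [(10,9) (10,75/11) (58/5,9)]
5. Canonical ring: [(10,75/11) (58/5,9) (10,9)]

Clipped polygon: [(10,75/11) (58/5,9) (10,9)]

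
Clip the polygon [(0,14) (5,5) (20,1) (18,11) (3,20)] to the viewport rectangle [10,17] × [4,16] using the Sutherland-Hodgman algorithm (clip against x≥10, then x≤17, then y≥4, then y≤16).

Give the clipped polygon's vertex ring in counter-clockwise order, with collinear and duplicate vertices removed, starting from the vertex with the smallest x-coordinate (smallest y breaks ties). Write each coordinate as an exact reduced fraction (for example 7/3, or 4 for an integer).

Clipped polygon: [(10,4) (17,4) (17,58/5) (10,79/5)]

1. After x ≥ 10: [(10,11/3) (20,1) (18,11) (10,79/5)]
2. After x ≤ 17: [(10,11/3) (17,9/5) (17,58/5) (10,79/5)]
3. After y ≥ 4: [(10,4) (17,4) (17,58/5) (10,79/5)]
4. After y ≤ 16: [(10,4) (17,4) (17,58/5) (10,79/5)]
5. Canonical ring: [(10,4) (17,4) (17,58/5) (10,79/5)]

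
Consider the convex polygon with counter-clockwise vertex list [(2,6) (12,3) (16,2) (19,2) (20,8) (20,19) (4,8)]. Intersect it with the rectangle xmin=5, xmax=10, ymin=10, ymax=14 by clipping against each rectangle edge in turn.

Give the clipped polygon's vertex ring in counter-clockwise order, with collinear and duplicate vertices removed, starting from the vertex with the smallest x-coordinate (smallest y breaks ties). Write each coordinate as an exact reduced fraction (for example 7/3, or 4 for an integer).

1. After x ≥ 5: [(5,51/10) (12,3) (16,2) (19,2) (20,8) (20,19) (5,139/16)]
2. After x ≤ 10: [(5,51/10) (10,18/5) (10,97/8) (5,139/16)]
3. After y ≥ 10: [(10,10) (10,97/8) (76/11,10)]
4. After y ≤ 14: [(10,10) (10,97/8) (76/11,10)]
5. Canonical ring: [(76/11,10) (10,10) (10,97/8)]

Clipped polygon: [(76/11,10) (10,10) (10,97/8)]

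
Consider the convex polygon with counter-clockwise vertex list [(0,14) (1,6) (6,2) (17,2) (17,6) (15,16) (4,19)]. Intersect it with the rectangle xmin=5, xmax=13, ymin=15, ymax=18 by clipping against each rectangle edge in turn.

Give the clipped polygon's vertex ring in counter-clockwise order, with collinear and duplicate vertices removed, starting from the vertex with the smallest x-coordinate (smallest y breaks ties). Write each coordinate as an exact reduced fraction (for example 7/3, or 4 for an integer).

Clipped polygon: [(5,15) (13,15) (13,182/11) (23/3,18) (5,18)]

1. After x ≥ 5: [(5,14/5) (6,2) (17,2) (17,6) (15,16) (5,206/11)]
2. After x ≤ 13: [(5,14/5) (6,2) (13,2) (13,182/11) (5,206/11)]
3. After y ≥ 15: [(5,15) (13,15) (13,182/11) (5,206/11)]
4. After y ≤ 18: [(5,18) (5,15) (13,15) (13,182/11) (23/3,18)]
5. Canonical ring: [(5,15) (13,15) (13,182/11) (23/3,18) (5,18)]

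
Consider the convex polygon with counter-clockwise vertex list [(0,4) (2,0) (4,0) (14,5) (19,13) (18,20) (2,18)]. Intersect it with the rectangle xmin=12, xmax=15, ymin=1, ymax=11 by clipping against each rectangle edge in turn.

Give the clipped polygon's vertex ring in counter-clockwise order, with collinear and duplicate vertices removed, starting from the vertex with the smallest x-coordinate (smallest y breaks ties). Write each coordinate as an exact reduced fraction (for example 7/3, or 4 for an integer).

Clipped polygon: [(12,4) (14,5) (15,33/5) (15,11) (12,11)]

1. After x ≥ 12: [(12,4) (14,5) (19,13) (18,20) (12,77/4)]
2. After x ≤ 15: [(12,4) (14,5) (15,33/5) (15,157/8) (12,77/4)]
3. After y ≥ 1: [(12,4) (14,5) (15,33/5) (15,157/8) (12,77/4)]
4. After y ≤ 11: [(12,11) (12,4) (14,5) (15,33/5) (15,11)]
5. Canonical ring: [(12,4) (14,5) (15,33/5) (15,11) (12,11)]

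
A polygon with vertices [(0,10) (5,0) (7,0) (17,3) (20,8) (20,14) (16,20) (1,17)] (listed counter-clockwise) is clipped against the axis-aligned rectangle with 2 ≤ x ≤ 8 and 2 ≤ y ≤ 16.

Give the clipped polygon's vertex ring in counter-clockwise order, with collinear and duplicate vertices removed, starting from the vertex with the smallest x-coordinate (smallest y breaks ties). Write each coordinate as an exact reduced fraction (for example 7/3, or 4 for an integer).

Clipped polygon: [(2,6) (4,2) (8,2) (8,16) (2,16)]

1. After x ≥ 2: [(2,6) (5,0) (7,0) (17,3) (20,8) (20,14) (16,20) (2,86/5)]
2. After x ≤ 8: [(2,6) (5,0) (7,0) (8,3/10) (8,92/5) (2,86/5)]
3. After y ≥ 2: [(2,6) (4,2) (8,2) (8,92/5) (2,86/5)]
4. After y ≤ 16: [(2,16) (2,6) (4,2) (8,2) (8,16)]
5. Canonical ring: [(2,6) (4,2) (8,2) (8,16) (2,16)]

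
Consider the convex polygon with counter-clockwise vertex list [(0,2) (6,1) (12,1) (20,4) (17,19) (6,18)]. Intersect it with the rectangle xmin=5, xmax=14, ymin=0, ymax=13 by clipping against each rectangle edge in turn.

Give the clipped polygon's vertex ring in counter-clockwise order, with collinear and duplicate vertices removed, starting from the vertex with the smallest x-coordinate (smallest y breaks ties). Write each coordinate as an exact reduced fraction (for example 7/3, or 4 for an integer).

1. After x ≥ 5: [(5,46/3) (5,7/6) (6,1) (12,1) (20,4) (17,19) (6,18)]
2. After x ≤ 14: [(5,46/3) (5,7/6) (6,1) (12,1) (14,7/4) (14,206/11) (6,18)]
3. After y ≥ 0: [(5,46/3) (5,7/6) (6,1) (12,1) (14,7/4) (14,206/11) (6,18)]
4. After y ≤ 13: [(5,13) (5,7/6) (6,1) (12,1) (14,7/4) (14,13)]
5. Canonical ring: [(5,7/6) (6,1) (12,1) (14,7/4) (14,13) (5,13)]

Clipped polygon: [(5,7/6) (6,1) (12,1) (14,7/4) (14,13) (5,13)]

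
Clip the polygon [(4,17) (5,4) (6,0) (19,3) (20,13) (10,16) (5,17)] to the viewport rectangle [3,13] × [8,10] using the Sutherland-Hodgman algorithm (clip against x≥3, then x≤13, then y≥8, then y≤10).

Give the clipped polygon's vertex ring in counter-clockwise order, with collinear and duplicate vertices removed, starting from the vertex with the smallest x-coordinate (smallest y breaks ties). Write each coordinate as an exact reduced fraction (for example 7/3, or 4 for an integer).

1. After x ≥ 3: [(4,17) (5,4) (6,0) (19,3) (20,13) (10,16) (5,17)]
2. After x ≤ 13: [(4,17) (5,4) (6,0) (13,21/13) (13,151/10) (10,16) (5,17)]
3. After y ≥ 8: [(4,17) (61/13,8) (13,8) (13,151/10) (10,16) (5,17)]
4. After y ≤ 10: [(59/13,10) (61/13,8) (13,8) (13,10)]
5. Canonical ring: [(59/13,10) (61/13,8) (13,8) (13,10)]

Clipped polygon: [(59/13,10) (61/13,8) (13,8) (13,10)]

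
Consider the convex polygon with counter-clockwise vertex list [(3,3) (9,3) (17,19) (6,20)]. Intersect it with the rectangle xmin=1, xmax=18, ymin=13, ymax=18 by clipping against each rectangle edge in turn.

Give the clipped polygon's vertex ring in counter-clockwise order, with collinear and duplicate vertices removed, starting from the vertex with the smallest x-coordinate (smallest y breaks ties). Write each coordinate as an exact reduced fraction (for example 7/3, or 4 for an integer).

1. After x ≥ 1: [(3,3) (9,3) (17,19) (6,20)]
2. After x ≤ 18: [(3,3) (9,3) (17,19) (6,20)]
3. After y ≥ 13: [(81/17,13) (14,13) (17,19) (6,20)]
4. After y ≤ 18: [(96/17,18) (81/17,13) (14,13) (33/2,18)]
5. Canonical ring: [(81/17,13) (14,13) (33/2,18) (96/17,18)]

Clipped polygon: [(81/17,13) (14,13) (33/2,18) (96/17,18)]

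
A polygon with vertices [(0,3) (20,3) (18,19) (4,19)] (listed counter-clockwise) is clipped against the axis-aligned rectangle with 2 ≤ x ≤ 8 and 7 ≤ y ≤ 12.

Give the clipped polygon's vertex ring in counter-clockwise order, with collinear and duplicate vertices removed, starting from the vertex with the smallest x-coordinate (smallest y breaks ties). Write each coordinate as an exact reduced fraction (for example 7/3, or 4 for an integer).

1. After x ≥ 2: [(2,11) (2,3) (20,3) (18,19) (4,19)]
2. After x ≤ 8: [(2,11) (2,3) (8,3) (8,19) (4,19)]
3. After y ≥ 7: [(2,11) (2,7) (8,7) (8,19) (4,19)]
4. After y ≤ 12: [(9/4,12) (2,11) (2,7) (8,7) (8,12)]
5. Canonical ring: [(2,7) (8,7) (8,12) (9/4,12) (2,11)]

Clipped polygon: [(2,7) (8,7) (8,12) (9/4,12) (2,11)]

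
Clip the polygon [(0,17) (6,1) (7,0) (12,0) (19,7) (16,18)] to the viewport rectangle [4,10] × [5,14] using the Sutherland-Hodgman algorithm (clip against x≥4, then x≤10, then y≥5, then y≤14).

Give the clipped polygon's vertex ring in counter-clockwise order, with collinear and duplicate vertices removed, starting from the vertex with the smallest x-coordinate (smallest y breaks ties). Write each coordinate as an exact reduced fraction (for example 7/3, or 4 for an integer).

Clipped polygon: [(4,19/3) (9/2,5) (10,5) (10,14) (4,14)]

1. After x ≥ 4: [(4,69/4) (4,19/3) (6,1) (7,0) (12,0) (19,7) (16,18)]
2. After x ≤ 10: [(10,141/8) (4,69/4) (4,19/3) (6,1) (7,0) (10,0)]
3. After y ≥ 5: [(10,5) (10,141/8) (4,69/4) (4,19/3) (9/2,5)]
4. After y ≤ 14: [(10,5) (10,14) (4,14) (4,19/3) (9/2,5)]
5. Canonical ring: [(4,19/3) (9/2,5) (10,5) (10,14) (4,14)]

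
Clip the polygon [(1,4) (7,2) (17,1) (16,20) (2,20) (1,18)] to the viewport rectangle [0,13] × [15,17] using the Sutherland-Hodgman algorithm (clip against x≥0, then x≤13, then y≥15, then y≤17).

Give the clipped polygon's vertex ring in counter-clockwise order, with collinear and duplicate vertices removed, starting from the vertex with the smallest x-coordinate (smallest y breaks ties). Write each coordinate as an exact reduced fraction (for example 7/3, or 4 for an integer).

Clipped polygon: [(1,15) (13,15) (13,17) (1,17)]

1. After x ≥ 0: [(1,4) (7,2) (17,1) (16,20) (2,20) (1,18)]
2. After x ≤ 13: [(1,4) (7,2) (13,7/5) (13,20) (2,20) (1,18)]
3. After y ≥ 15: [(1,15) (13,15) (13,20) (2,20) (1,18)]
4. After y ≤ 17: [(1,17) (1,15) (13,15) (13,17)]
5. Canonical ring: [(1,15) (13,15) (13,17) (1,17)]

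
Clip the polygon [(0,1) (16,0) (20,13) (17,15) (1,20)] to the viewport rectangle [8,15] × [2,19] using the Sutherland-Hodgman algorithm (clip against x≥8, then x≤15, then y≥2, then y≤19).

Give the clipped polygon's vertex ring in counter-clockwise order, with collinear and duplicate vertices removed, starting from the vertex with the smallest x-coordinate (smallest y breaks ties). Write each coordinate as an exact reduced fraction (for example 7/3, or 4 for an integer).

Clipped polygon: [(8,2) (15,2) (15,125/8) (8,285/16)]

1. After x ≥ 8: [(8,1/2) (16,0) (20,13) (17,15) (8,285/16)]
2. After x ≤ 15: [(8,1/2) (15,1/16) (15,125/8) (8,285/16)]
3. After y ≥ 2: [(8,2) (15,2) (15,125/8) (8,285/16)]
4. After y ≤ 19: [(8,2) (15,2) (15,125/8) (8,285/16)]
5. Canonical ring: [(8,2) (15,2) (15,125/8) (8,285/16)]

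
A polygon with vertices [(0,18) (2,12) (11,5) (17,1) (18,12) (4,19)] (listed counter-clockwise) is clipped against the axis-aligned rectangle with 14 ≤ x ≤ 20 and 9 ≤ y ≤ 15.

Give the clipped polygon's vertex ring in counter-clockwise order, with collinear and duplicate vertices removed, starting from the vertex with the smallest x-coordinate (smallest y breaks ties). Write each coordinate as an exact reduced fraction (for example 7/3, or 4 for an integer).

1. After x ≥ 14: [(14,3) (17,1) (18,12) (14,14)]
2. After x ≤ 20: [(14,3) (17,1) (18,12) (14,14)]
3. After y ≥ 9: [(14,9) (195/11,9) (18,12) (14,14)]
4. After y ≤ 15: [(14,9) (195/11,9) (18,12) (14,14)]
5. Canonical ring: [(14,9) (195/11,9) (18,12) (14,14)]

Clipped polygon: [(14,9) (195/11,9) (18,12) (14,14)]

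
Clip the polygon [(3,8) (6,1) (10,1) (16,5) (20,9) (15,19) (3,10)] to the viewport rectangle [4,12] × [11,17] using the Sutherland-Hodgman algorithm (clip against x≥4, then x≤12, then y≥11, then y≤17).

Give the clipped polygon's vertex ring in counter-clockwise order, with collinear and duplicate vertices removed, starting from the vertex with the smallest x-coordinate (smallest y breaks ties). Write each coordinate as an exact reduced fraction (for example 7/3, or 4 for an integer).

1. After x ≥ 4: [(4,17/3) (6,1) (10,1) (16,5) (20,9) (15,19) (4,43/4)]
2. After x ≤ 12: [(4,17/3) (6,1) (10,1) (12,7/3) (12,67/4) (4,43/4)]
3. After y ≥ 11: [(12,11) (12,67/4) (13/3,11)]
4. After y ≤ 17: [(12,11) (12,67/4) (13/3,11)]
5. Canonical ring: [(13/3,11) (12,11) (12,67/4)]

Clipped polygon: [(13/3,11) (12,11) (12,67/4)]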